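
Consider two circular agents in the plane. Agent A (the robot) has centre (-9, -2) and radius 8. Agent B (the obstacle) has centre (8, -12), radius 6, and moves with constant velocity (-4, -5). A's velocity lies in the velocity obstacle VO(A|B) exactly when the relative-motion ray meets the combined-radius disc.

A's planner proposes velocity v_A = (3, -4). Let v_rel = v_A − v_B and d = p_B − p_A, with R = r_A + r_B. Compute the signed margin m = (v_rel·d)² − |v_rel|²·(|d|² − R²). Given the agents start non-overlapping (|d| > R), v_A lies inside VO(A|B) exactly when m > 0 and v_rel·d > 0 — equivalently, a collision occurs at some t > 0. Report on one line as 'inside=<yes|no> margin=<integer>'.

d = (17, -10),  |d|² = 389;  R = 8+6 = 14,  c = 389−14² = 193
v_rel = (7, 1),  |v_rel|² = 50;  v_rel·d = (7)·(17) + (1)·(-10) = 109
50·t² − 218·t + 193 = 0  ⇒  m = 109² − 50·193 = 2231
m = 2231 > 0,  v_rel·d = 109 > 0  ⇒  inside

inside=yes margin=2231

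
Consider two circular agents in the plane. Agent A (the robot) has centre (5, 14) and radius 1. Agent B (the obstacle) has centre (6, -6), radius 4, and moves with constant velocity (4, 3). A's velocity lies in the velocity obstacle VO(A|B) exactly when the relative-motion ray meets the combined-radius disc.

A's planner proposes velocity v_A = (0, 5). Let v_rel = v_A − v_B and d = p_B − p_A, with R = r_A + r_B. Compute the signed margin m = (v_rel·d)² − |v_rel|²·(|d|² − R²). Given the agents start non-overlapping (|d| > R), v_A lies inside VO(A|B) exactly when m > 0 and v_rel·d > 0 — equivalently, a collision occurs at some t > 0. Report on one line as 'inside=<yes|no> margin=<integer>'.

d = (1, -20),  |d|² = 401;  R = 1+4 = 5,  c = 401−5² = 376
v_rel = (-4, 2),  |v_rel|² = 20;  v_rel·d = (-4)·(1) + (2)·(-20) = -44
20·t² + 88·t + 376 = 0  ⇒  m = (-44)² − 20·376 = -5584
m = -5584 < 0,  v_rel·d = -44 < 0  ⇒  outside

inside=no margin=-5584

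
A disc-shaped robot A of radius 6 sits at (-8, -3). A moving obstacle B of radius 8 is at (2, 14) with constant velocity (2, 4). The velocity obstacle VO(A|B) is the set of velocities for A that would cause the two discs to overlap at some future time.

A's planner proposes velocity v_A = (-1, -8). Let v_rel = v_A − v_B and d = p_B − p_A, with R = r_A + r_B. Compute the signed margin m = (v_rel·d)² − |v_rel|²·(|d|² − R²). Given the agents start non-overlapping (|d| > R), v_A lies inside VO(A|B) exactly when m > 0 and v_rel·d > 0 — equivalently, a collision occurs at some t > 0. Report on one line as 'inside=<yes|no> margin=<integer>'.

d = (10, 17),  |d|² = 389;  R = 6+8 = 14,  c = 389−14² = 193
v_rel = (-3, -12),  |v_rel|² = 153;  v_rel·d = (-3)·(10) + (-12)·(17) = -234
153·t² + 468·t + 193 = 0  ⇒  m = (-234)² − 153·193 = 25227
m = 25227 > 0,  v_rel·d = -234 < 0  ⇒  outside

inside=no margin=25227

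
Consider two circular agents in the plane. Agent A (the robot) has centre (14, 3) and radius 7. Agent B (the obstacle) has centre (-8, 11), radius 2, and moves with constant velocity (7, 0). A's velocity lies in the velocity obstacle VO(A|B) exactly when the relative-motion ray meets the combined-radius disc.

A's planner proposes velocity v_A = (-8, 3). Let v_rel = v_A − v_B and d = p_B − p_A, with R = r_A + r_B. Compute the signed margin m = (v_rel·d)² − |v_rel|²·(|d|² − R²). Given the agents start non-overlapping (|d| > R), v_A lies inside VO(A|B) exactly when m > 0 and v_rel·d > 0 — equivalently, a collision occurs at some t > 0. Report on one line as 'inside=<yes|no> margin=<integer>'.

d = (-22, 8),  |d|² = 548;  R = 7+2 = 9,  c = 548−9² = 467
v_rel = (-15, 3),  |v_rel|² = 234;  v_rel·d = (-15)·(-22) + (3)·(8) = 354
234·t² − 708·t + 467 = 0  ⇒  m = 354² − 234·467 = 16038
m = 16038 > 0,  v_rel·d = 354 > 0  ⇒  inside

inside=yes margin=16038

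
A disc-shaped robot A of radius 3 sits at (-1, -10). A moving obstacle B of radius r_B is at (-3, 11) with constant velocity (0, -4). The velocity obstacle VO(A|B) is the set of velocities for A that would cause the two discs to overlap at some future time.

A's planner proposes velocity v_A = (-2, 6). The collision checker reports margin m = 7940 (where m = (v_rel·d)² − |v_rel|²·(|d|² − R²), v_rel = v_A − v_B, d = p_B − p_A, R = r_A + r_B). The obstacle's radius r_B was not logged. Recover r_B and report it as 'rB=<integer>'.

m = 7940
d = (-2, 21);  v_rel = (-2, 10),  |v_rel|² = 104
v_rel×d = (-2)·(21) − (10)·(-2) = -22
since m = R²·104 − (-22)²:  R² = (484 + 7940) / 104 = 81
R = √81 = 9  ⇒  r_B = 9 − 3 = 6

rB=6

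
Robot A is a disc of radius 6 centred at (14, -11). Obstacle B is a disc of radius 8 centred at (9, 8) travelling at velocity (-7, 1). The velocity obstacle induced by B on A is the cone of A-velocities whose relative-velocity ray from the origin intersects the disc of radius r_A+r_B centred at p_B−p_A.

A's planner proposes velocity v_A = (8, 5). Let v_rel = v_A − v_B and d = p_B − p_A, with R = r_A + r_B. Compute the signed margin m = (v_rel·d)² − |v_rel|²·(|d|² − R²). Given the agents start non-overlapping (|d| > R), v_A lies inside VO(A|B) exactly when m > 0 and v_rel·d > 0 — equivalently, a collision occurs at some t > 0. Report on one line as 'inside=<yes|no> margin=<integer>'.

d = (-5, 19),  |d|² = 386;  R = 6+8 = 14,  c = 386−14² = 190
v_rel = (15, 4),  |v_rel|² = 241;  v_rel·d = (15)·(-5) + (4)·(19) = 1
241·t² − 2·t + 190 = 0  ⇒  m = 1² − 241·190 = -45789
m = -45789 < 0,  v_rel·d = 1 > 0  ⇒  outside

inside=no margin=-45789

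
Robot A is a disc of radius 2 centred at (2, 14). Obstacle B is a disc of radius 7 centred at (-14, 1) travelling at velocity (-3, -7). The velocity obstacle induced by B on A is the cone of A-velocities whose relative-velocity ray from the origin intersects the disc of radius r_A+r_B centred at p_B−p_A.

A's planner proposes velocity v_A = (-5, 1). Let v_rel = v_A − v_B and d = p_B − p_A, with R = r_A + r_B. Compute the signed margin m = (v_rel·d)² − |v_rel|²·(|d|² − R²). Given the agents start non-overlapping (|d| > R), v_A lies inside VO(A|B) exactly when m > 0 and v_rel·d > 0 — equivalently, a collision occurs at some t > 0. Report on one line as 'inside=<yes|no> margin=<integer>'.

d = (-16, -13),  |d|² = 425;  R = 2+7 = 9,  c = 425−9² = 344
v_rel = (-2, 8),  |v_rel|² = 68;  v_rel·d = (-2)·(-16) + (8)·(-13) = -72
68·t² + 144·t + 344 = 0  ⇒  m = (-72)² − 68·344 = -18208
m = -18208 < 0,  v_rel·d = -72 < 0  ⇒  outside

inside=no margin=-18208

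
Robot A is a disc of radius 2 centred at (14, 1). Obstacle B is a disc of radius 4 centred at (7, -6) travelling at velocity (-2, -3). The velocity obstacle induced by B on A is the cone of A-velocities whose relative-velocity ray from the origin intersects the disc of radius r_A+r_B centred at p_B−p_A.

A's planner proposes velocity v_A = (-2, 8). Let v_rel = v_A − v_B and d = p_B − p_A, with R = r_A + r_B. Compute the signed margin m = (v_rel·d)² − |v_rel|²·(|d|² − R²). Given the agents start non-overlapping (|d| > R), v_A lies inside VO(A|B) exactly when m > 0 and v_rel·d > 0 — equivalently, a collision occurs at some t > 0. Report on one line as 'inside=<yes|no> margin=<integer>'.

d = (-7, -7),  |d|² = 98;  R = 2+4 = 6,  c = 98−6² = 62
v_rel = (0, 11),  |v_rel|² = 121;  v_rel·d = (0)·(-7) + (11)·(-7) = -77
121·t² + 154·t + 62 = 0  ⇒  m = (-77)² − 121·62 = -1573
m = -1573 < 0,  v_rel·d = -77 < 0  ⇒  outside

inside=no margin=-1573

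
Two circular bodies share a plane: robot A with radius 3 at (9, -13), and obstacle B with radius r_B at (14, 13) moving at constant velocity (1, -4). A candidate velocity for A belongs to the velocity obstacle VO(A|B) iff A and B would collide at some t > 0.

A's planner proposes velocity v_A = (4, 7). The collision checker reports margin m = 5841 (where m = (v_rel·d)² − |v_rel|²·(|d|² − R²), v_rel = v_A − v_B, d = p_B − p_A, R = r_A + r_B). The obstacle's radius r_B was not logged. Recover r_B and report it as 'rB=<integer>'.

m = 5841
d = (5, 26);  v_rel = (3, 11),  |v_rel|² = 130
v_rel×d = (3)·(26) − (11)·(5) = 23
since m = R²·130 − 23²:  R² = (529 + 5841) / 130 = 49
R = √49 = 7  ⇒  r_B = 7 − 3 = 4

rB=4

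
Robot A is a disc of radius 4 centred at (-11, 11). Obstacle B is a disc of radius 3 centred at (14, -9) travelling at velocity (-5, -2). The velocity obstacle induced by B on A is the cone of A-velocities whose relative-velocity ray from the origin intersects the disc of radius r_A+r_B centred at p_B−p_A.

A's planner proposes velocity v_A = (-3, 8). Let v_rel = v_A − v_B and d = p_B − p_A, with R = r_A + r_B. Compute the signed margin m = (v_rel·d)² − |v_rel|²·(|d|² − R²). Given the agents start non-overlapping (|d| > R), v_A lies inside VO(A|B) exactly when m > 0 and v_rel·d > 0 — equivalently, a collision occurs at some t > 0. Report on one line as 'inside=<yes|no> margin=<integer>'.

d = (25, -20),  |d|² = 1025;  R = 4+3 = 7,  c = 1025−7² = 976
v_rel = (2, 10),  |v_rel|² = 104;  v_rel·d = (2)·(25) + (10)·(-20) = -150
104·t² + 300·t + 976 = 0  ⇒  m = (-150)² − 104·976 = -79004
m = -79004 < 0,  v_rel·d = -150 < 0  ⇒  outside

inside=no margin=-79004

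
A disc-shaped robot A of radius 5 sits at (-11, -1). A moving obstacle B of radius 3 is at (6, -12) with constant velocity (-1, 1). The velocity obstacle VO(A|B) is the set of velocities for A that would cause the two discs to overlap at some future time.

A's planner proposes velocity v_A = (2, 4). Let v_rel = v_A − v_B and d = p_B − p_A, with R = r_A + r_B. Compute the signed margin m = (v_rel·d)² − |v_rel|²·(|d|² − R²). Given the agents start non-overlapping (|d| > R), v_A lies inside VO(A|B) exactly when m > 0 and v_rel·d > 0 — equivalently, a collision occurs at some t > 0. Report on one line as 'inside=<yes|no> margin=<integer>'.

d = (17, -11),  |d|² = 410;  R = 5+3 = 8,  c = 410−8² = 346
v_rel = (3, 3),  |v_rel|² = 18;  v_rel·d = (3)·(17) + (3)·(-11) = 18
18·t² − 36·t + 346 = 0  ⇒  m = 18² − 18·346 = -5904
m = -5904 < 0,  v_rel·d = 18 > 0  ⇒  outside

inside=no margin=-5904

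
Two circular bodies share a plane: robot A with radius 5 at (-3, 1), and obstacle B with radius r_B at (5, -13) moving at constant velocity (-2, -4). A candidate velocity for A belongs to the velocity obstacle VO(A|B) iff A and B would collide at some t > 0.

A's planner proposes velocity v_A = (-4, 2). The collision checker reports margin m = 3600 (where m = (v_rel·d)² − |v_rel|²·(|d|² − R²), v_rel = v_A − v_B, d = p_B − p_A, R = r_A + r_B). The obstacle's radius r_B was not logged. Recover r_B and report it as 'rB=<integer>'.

m = 3600
d = (8, -14);  v_rel = (-2, 6),  |v_rel|² = 40
v_rel×d = (-2)·(-14) − (6)·(8) = -20
since m = R²·40 − (-20)²:  R² = (400 + 3600) / 40 = 100
R = √100 = 10  ⇒  r_B = 10 − 5 = 5

rB=5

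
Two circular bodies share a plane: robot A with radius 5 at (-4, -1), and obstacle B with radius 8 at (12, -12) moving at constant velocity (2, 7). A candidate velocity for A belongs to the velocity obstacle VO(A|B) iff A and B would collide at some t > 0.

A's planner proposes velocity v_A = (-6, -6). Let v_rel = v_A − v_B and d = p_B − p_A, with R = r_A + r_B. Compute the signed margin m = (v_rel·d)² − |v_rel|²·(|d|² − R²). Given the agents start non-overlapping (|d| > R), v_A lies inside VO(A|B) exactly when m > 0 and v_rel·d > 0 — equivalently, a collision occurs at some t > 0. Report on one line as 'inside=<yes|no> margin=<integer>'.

d = (16, -11),  |d|² = 377;  R = 5+8 = 13,  c = 377−13² = 208
v_rel = (-8, -13),  |v_rel|² = 233;  v_rel·d = (-8)·(16) + (-13)·(-11) = 15
233·t² − 30·t + 208 = 0  ⇒  m = 15² − 233·208 = -48239
m = -48239 < 0,  v_rel·d = 15 > 0  ⇒  outside

inside=no margin=-48239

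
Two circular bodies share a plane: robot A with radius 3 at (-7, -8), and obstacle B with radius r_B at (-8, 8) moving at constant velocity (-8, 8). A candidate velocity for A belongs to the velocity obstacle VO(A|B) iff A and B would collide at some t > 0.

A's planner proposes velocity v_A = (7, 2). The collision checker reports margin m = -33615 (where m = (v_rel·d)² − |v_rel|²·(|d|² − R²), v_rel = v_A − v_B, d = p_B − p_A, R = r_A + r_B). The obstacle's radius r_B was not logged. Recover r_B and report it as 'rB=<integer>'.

m = -33615
d = (-1, 16);  v_rel = (15, -6),  |v_rel|² = 261
v_rel×d = (15)·(16) − (-6)·(-1) = 234
since m = R²·261 − 234²:  R² = (54756 + -33615) / 261 = 81
R = √81 = 9  ⇒  r_B = 9 − 3 = 6

rB=6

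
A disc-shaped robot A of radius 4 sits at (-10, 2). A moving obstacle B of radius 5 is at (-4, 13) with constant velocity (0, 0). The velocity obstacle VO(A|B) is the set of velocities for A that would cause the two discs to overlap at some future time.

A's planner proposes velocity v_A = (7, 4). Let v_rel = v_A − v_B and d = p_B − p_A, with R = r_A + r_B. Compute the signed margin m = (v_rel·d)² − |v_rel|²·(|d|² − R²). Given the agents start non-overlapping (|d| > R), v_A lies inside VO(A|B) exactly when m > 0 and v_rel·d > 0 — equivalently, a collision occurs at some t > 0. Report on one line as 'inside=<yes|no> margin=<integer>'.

d = (6, 11),  |d|² = 157;  R = 4+5 = 9,  c = 157−9² = 76
v_rel = (7, 4),  |v_rel|² = 65;  v_rel·d = (7)·(6) + (4)·(11) = 86
65·t² − 172·t + 76 = 0  ⇒  m = 86² − 65·76 = 2456
m = 2456 > 0,  v_rel·d = 86 > 0  ⇒  inside

inside=yes margin=2456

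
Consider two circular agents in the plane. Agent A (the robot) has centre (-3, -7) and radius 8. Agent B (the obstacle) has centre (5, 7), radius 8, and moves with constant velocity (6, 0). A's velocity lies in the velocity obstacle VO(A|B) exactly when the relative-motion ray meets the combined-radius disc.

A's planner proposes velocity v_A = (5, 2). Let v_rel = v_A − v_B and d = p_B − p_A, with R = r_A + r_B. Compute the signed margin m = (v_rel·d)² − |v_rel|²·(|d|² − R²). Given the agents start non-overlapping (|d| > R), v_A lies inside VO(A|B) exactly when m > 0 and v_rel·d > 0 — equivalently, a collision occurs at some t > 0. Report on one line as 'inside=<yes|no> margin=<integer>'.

d = (8, 14),  |d|² = 260;  R = 8+8 = 16,  c = 260−16² = 4
v_rel = (-1, 2),  |v_rel|² = 5;  v_rel·d = (-1)·(8) + (2)·(14) = 20
5·t² − 40·t + 4 = 0  ⇒  m = 20² − 5·4 = 380
m = 380 > 0,  v_rel·d = 20 > 0  ⇒  inside

inside=yes margin=380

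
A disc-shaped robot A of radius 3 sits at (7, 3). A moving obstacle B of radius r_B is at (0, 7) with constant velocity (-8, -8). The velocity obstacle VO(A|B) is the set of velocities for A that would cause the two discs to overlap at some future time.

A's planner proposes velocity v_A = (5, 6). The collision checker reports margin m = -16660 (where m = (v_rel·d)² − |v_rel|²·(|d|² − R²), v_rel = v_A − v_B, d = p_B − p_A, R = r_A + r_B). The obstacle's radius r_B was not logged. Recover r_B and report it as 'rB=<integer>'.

m = -16660
d = (-7, 4);  v_rel = (13, 14),  |v_rel|² = 365
v_rel×d = (13)·(4) − (14)·(-7) = 150
since m = R²·365 − 150²:  R² = (22500 + -16660) / 365 = 16
R = √16 = 4  ⇒  r_B = 4 − 3 = 1

rB=1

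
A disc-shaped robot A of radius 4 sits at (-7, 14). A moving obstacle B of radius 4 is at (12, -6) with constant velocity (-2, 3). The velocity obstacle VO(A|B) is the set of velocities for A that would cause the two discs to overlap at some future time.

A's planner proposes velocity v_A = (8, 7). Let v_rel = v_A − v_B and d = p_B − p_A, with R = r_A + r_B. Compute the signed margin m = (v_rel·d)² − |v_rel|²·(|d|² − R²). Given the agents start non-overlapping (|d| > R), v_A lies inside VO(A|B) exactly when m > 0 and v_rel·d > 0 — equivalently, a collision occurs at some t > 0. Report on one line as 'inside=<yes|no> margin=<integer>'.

d = (19, -20),  |d|² = 761;  R = 4+4 = 8,  c = 761−8² = 697
v_rel = (10, 4),  |v_rel|² = 116;  v_rel·d = (10)·(19) + (4)·(-20) = 110
116·t² − 220·t + 697 = 0  ⇒  m = 110² − 116·697 = -68752
m = -68752 < 0,  v_rel·d = 110 > 0  ⇒  outside

inside=no margin=-68752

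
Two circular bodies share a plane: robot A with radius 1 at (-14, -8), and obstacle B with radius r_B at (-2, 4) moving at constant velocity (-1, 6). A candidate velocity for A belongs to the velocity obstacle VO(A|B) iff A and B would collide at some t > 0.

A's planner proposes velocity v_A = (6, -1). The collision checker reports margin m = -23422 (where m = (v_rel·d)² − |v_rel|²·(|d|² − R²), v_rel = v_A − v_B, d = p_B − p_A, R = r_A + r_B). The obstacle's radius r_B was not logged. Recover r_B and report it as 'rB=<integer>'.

m = -23422
d = (12, 12);  v_rel = (7, -7),  |v_rel|² = 98
v_rel×d = (7)·(12) − (-7)·(12) = 168
since m = R²·98 − 168²:  R² = (28224 + -23422) / 98 = 49
R = √49 = 7  ⇒  r_B = 7 − 1 = 6

rB=6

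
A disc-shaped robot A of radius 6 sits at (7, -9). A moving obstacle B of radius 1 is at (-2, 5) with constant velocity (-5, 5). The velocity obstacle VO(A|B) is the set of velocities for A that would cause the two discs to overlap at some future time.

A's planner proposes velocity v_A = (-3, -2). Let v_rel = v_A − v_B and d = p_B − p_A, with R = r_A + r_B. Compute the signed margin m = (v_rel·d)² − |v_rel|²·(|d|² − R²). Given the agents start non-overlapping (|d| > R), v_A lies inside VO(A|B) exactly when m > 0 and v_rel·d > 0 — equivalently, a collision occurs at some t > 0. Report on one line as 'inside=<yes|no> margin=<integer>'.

d = (-9, 14),  |d|² = 277;  R = 6+1 = 7,  c = 277−7² = 228
v_rel = (2, -7),  |v_rel|² = 53;  v_rel·d = (2)·(-9) + (-7)·(14) = -116
53·t² + 232·t + 228 = 0  ⇒  m = (-116)² − 53·228 = 1372
m = 1372 > 0,  v_rel·d = -116 < 0  ⇒  outside

inside=no margin=1372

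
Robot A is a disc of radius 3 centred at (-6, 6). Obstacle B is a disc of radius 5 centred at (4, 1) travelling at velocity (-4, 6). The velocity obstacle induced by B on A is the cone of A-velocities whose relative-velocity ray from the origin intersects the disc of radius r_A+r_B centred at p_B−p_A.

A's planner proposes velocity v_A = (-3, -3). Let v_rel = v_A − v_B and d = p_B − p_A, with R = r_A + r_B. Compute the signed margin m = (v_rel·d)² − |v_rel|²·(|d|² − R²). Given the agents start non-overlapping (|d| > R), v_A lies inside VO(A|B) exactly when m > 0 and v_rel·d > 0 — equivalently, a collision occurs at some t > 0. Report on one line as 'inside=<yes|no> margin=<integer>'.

d = (10, -5),  |d|² = 125;  R = 3+5 = 8,  c = 125−8² = 61
v_rel = (1, -9),  |v_rel|² = 82;  v_rel·d = (1)·(10) + (-9)·(-5) = 55
82·t² − 110·t + 61 = 0  ⇒  m = 55² − 82·61 = -1977
m = -1977 < 0,  v_rel·d = 55 > 0  ⇒  outside

inside=no margin=-1977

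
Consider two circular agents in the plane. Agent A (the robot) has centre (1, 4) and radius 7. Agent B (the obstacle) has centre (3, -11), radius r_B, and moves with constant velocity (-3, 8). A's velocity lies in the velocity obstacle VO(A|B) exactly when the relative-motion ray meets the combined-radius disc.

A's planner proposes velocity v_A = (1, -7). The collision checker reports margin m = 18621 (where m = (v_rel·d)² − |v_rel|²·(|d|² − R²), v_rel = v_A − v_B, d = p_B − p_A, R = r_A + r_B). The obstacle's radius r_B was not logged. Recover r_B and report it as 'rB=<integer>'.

m = 18621
d = (2, -15);  v_rel = (4, -15),  |v_rel|² = 241
v_rel×d = (4)·(-15) − (-15)·(2) = -30
since m = R²·241 − (-30)²:  R² = (900 + 18621) / 241 = 81
R = √81 = 9  ⇒  r_B = 9 − 7 = 2

rB=2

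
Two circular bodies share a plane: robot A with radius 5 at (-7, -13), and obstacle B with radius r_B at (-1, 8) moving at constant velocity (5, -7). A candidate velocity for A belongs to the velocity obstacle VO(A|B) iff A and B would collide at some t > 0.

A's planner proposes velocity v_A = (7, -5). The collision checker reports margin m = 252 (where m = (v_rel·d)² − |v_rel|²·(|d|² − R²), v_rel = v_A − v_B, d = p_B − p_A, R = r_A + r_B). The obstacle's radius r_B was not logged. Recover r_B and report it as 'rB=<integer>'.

m = 252
d = (6, 21);  v_rel = (2, 2),  |v_rel|² = 8
v_rel×d = (2)·(21) − (2)·(6) = 30
since m = R²·8 − 30²:  R² = (900 + 252) / 8 = 144
R = √144 = 12  ⇒  r_B = 12 − 5 = 7

rB=7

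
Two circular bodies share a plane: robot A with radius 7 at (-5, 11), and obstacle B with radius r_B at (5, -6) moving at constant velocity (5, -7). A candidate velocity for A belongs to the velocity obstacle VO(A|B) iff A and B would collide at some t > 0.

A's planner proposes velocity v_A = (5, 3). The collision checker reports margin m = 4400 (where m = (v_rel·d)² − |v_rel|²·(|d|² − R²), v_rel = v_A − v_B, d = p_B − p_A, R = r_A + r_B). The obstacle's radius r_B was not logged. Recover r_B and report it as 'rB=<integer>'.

m = 4400
d = (10, -17);  v_rel = (0, 10),  |v_rel|² = 100
v_rel×d = (0)·(-17) − (10)·(10) = -100
since m = R²·100 − (-100)²:  R² = (10000 + 4400) / 100 = 144
R = √144 = 12  ⇒  r_B = 12 − 7 = 5

rB=5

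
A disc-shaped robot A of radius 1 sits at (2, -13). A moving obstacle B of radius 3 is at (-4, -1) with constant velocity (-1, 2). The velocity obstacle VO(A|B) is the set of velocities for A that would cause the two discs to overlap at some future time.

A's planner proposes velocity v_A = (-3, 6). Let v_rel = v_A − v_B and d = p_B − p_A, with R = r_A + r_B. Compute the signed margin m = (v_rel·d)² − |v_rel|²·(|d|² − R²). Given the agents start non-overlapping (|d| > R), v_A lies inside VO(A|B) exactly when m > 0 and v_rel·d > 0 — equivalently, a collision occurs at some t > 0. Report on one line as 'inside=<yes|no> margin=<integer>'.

d = (-6, 12),  |d|² = 180;  R = 1+3 = 4,  c = 180−4² = 164
v_rel = (-2, 4),  |v_rel|² = 20;  v_rel·d = (-2)·(-6) + (4)·(12) = 60
20·t² − 120·t + 164 = 0  ⇒  m = 60² − 20·164 = 320
m = 320 > 0,  v_rel·d = 60 > 0  ⇒  inside

inside=yes margin=320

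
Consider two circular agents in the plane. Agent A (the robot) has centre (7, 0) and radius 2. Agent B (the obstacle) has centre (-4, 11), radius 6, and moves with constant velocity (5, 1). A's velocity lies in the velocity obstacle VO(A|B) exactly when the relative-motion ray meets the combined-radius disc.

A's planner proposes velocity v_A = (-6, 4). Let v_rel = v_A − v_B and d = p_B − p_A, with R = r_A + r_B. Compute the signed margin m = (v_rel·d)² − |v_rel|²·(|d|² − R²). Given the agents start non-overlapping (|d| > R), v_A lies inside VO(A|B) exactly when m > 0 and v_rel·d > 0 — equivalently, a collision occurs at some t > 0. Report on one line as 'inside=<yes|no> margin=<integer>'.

d = (-11, 11),  |d|² = 242;  R = 2+6 = 8,  c = 242−8² = 178
v_rel = (-11, 3),  |v_rel|² = 130;  v_rel·d = (-11)·(-11) + (3)·(11) = 154
130·t² − 308·t + 178 = 0  ⇒  m = 154² − 130·178 = 576
m = 576 > 0,  v_rel·d = 154 > 0  ⇒  inside

inside=yes margin=576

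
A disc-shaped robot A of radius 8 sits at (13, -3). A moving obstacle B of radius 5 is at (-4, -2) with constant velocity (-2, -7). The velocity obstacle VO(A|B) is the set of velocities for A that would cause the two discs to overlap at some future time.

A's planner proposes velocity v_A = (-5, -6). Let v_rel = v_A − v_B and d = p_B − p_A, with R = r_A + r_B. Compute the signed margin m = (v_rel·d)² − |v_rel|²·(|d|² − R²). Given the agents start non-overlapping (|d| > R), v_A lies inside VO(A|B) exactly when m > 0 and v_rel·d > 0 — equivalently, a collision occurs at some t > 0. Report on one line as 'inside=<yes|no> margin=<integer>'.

d = (-17, 1),  |d|² = 290;  R = 8+5 = 13,  c = 290−13² = 121
v_rel = (-3, 1),  |v_rel|² = 10;  v_rel·d = (-3)·(-17) + (1)·(1) = 52
10·t² − 104·t + 121 = 0  ⇒  m = 52² − 10·121 = 1494
m = 1494 > 0,  v_rel·d = 52 > 0  ⇒  inside

inside=yes margin=1494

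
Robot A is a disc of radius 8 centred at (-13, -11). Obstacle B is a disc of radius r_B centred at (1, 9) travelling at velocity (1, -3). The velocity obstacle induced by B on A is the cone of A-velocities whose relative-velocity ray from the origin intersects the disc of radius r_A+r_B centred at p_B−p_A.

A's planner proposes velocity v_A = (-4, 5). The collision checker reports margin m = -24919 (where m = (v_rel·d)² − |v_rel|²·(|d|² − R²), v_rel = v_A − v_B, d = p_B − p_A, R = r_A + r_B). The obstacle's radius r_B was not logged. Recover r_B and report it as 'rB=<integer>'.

m = -24919
d = (14, 20);  v_rel = (-5, 8),  |v_rel|² = 89
v_rel×d = (-5)·(20) − (8)·(14) = -212
since m = R²·89 − (-212)²:  R² = (44944 + -24919) / 89 = 225
R = √225 = 15  ⇒  r_B = 15 − 8 = 7

rB=7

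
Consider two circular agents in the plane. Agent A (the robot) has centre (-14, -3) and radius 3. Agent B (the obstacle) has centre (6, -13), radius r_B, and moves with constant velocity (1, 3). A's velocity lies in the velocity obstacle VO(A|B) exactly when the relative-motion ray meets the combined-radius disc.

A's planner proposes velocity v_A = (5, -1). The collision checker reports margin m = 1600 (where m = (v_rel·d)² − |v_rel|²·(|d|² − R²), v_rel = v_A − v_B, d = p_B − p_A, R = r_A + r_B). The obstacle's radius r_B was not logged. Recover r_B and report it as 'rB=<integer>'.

m = 1600
d = (20, -10);  v_rel = (4, -4),  |v_rel|² = 32
v_rel×d = (4)·(-10) − (-4)·(20) = 40
since m = R²·32 − 40²:  R² = (1600 + 1600) / 32 = 100
R = √100 = 10  ⇒  r_B = 10 − 3 = 7

rB=7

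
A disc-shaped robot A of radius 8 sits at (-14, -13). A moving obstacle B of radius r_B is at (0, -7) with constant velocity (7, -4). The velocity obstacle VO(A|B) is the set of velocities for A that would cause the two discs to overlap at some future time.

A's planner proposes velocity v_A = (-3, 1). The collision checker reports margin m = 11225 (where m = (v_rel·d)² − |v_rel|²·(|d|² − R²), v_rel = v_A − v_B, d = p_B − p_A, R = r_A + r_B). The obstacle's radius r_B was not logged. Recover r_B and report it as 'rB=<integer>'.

m = 11225
d = (14, 6);  v_rel = (-10, 5),  |v_rel|² = 125
v_rel×d = (-10)·(6) − (5)·(14) = -130
since m = R²·125 − (-130)²:  R² = (16900 + 11225) / 125 = 225
R = √225 = 15  ⇒  r_B = 15 − 8 = 7

rB=7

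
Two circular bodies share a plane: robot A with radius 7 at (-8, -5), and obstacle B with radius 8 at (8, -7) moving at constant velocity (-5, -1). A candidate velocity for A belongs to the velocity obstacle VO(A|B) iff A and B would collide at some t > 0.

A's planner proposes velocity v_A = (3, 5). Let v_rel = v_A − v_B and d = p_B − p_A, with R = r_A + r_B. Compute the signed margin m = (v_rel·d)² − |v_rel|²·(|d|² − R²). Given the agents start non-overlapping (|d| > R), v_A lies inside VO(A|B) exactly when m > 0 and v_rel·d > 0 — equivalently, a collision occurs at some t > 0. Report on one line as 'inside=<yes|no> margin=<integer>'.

d = (16, -2),  |d|² = 260;  R = 7+8 = 15,  c = 260−15² = 35
v_rel = (8, 6),  |v_rel|² = 100;  v_rel·d = (8)·(16) + (6)·(-2) = 116
100·t² − 232·t + 35 = 0  ⇒  m = 116² − 100·35 = 9956
m = 9956 > 0,  v_rel·d = 116 > 0  ⇒  inside

inside=yes margin=9956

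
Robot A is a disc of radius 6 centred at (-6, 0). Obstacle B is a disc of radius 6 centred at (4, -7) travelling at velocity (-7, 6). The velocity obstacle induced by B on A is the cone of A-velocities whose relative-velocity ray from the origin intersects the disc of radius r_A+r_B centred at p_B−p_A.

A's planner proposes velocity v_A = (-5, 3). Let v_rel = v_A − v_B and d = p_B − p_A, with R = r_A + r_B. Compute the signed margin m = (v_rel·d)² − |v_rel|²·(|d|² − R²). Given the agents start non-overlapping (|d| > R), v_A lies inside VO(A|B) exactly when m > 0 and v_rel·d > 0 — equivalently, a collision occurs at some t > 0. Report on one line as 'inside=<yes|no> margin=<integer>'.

d = (10, -7),  |d|² = 149;  R = 6+6 = 12,  c = 149−12² = 5
v_rel = (2, -3),  |v_rel|² = 13;  v_rel·d = (2)·(10) + (-3)·(-7) = 41
13·t² − 82·t + 5 = 0  ⇒  m = 41² − 13·5 = 1616
m = 1616 > 0,  v_rel·d = 41 > 0  ⇒  inside

inside=yes margin=1616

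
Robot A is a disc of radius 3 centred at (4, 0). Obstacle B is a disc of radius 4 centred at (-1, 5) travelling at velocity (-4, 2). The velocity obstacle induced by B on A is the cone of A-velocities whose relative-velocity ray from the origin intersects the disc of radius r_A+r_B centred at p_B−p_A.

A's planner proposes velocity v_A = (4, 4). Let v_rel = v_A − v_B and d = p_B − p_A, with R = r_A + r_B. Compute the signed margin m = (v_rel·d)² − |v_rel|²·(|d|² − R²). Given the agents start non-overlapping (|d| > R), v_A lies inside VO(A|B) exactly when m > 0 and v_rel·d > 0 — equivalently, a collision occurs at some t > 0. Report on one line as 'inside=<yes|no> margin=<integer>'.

d = (-5, 5),  |d|² = 50;  R = 3+4 = 7,  c = 50−7² = 1
v_rel = (8, 2),  |v_rel|² = 68;  v_rel·d = (8)·(-5) + (2)·(5) = -30
68·t² + 60·t + 1 = 0  ⇒  m = (-30)² − 68·1 = 832
m = 832 > 0,  v_rel·d = -30 < 0  ⇒  outside

inside=no margin=832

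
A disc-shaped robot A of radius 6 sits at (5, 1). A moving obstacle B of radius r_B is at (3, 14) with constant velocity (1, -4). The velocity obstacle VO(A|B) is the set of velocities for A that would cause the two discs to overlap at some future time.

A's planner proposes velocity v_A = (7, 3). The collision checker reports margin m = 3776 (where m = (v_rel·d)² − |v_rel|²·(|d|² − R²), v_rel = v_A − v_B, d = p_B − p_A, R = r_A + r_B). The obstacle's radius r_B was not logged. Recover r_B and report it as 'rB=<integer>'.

m = 3776
d = (-2, 13);  v_rel = (6, 7),  |v_rel|² = 85
v_rel×d = (6)·(13) − (7)·(-2) = 92
since m = R²·85 − 92²:  R² = (8464 + 3776) / 85 = 144
R = √144 = 12  ⇒  r_B = 12 − 6 = 6

rB=6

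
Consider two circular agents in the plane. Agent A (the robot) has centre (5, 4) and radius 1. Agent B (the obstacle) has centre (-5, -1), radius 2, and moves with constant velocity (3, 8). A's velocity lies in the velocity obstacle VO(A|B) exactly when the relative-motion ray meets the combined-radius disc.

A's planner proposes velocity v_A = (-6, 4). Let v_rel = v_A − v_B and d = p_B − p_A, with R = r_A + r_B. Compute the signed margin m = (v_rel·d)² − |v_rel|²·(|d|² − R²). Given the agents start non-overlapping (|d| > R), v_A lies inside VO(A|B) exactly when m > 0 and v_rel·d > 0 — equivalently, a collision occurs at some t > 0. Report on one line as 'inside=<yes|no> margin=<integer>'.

d = (-10, -5),  |d|² = 125;  R = 1+2 = 3,  c = 125−3² = 116
v_rel = (-9, -4),  |v_rel|² = 97;  v_rel·d = (-9)·(-10) + (-4)·(-5) = 110
97·t² − 220·t + 116 = 0  ⇒  m = 110² − 97·116 = 848
m = 848 > 0,  v_rel·d = 110 > 0  ⇒  inside

inside=yes margin=848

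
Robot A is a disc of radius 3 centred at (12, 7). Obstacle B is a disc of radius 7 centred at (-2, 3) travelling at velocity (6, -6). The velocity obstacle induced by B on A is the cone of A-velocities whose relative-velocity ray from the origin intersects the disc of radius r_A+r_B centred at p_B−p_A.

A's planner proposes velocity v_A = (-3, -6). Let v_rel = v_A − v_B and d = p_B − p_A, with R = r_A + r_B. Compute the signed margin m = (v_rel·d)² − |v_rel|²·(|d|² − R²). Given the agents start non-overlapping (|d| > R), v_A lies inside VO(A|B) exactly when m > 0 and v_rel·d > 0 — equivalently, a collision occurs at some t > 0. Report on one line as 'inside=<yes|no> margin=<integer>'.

d = (-14, -4),  |d|² = 212;  R = 3+7 = 10,  c = 212−10² = 112
v_rel = (-9, 0),  |v_rel|² = 81;  v_rel·d = (-9)·(-14) + (0)·(-4) = 126
81·t² − 252·t + 112 = 0  ⇒  m = 126² − 81·112 = 6804
m = 6804 > 0,  v_rel·d = 126 > 0  ⇒  inside

inside=yes margin=6804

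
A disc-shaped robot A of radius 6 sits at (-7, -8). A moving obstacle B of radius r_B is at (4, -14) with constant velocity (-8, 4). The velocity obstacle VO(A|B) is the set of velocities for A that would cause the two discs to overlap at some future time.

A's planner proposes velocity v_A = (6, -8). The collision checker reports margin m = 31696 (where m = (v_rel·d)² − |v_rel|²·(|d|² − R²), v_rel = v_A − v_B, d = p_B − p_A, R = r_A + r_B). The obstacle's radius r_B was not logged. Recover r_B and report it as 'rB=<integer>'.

m = 31696
d = (11, -6);  v_rel = (14, -12),  |v_rel|² = 340
v_rel×d = (14)·(-6) − (-12)·(11) = 48
since m = R²·340 − 48²:  R² = (2304 + 31696) / 340 = 100
R = √100 = 10  ⇒  r_B = 10 − 6 = 4

rB=4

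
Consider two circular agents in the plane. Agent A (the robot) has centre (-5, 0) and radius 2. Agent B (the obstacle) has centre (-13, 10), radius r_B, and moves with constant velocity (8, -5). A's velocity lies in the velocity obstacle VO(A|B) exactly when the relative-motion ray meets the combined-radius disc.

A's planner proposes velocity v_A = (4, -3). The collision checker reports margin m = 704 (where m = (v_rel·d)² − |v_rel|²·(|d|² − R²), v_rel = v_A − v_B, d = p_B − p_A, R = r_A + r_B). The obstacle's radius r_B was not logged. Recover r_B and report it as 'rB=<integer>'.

m = 704
d = (-8, 10);  v_rel = (-4, 2),  |v_rel|² = 20
v_rel×d = (-4)·(10) − (2)·(-8) = -24
since m = R²·20 − (-24)²:  R² = (576 + 704) / 20 = 64
R = √64 = 8  ⇒  r_B = 8 − 2 = 6

rB=6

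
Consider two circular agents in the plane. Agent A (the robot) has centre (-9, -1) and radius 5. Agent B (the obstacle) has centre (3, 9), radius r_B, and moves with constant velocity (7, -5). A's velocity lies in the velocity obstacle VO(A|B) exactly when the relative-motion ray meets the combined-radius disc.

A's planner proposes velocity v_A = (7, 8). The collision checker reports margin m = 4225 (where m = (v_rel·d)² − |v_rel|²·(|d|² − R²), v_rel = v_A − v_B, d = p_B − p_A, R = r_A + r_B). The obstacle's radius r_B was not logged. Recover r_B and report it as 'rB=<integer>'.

m = 4225
d = (12, 10);  v_rel = (0, 13),  |v_rel|² = 169
v_rel×d = (0)·(10) − (13)·(12) = -156
since m = R²·169 − (-156)²:  R² = (24336 + 4225) / 169 = 169
R = √169 = 13  ⇒  r_B = 13 − 5 = 8

rB=8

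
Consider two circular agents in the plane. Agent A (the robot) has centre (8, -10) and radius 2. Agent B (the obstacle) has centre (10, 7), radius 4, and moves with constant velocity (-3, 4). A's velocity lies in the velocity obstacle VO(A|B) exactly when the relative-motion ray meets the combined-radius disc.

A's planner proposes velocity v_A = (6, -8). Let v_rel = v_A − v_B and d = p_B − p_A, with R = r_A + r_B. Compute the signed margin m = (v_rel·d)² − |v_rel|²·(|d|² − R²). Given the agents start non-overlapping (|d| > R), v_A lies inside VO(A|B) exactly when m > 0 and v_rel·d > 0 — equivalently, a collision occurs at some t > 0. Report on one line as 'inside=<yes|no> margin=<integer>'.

d = (2, 17),  |d|² = 293;  R = 2+4 = 6,  c = 293−6² = 257
v_rel = (9, -12),  |v_rel|² = 225;  v_rel·d = (9)·(2) + (-12)·(17) = -186
225·t² + 372·t + 257 = 0  ⇒  m = (-186)² − 225·257 = -23229
m = -23229 < 0,  v_rel·d = -186 < 0  ⇒  outside

inside=no margin=-23229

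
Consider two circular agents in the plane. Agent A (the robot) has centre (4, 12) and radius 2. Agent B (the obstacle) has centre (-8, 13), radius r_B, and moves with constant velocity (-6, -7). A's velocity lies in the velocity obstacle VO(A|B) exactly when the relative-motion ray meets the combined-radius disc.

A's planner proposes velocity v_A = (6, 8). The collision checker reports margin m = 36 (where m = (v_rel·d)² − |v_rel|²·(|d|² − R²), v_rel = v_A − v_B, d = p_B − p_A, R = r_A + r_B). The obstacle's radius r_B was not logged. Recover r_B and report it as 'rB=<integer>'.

m = 36
d = (-12, 1);  v_rel = (12, 15),  |v_rel|² = 369
v_rel×d = (12)·(1) − (15)·(-12) = 192
since m = R²·369 − 192²:  R² = (36864 + 36) / 369 = 100
R = √100 = 10  ⇒  r_B = 10 − 2 = 8

rB=8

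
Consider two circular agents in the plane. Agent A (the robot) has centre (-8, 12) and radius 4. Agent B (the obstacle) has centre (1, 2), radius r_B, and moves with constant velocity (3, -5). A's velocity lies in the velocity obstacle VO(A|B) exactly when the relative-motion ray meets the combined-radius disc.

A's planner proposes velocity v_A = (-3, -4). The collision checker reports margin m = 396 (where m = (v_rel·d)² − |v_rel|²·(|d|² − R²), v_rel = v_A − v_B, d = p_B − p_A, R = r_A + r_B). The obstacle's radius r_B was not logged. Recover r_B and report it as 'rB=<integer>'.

m = 396
d = (9, -10);  v_rel = (-6, 1),  |v_rel|² = 37
v_rel×d = (-6)·(-10) − (1)·(9) = 51
since m = R²·37 − 51²:  R² = (2601 + 396) / 37 = 81
R = √81 = 9  ⇒  r_B = 9 − 4 = 5

rB=5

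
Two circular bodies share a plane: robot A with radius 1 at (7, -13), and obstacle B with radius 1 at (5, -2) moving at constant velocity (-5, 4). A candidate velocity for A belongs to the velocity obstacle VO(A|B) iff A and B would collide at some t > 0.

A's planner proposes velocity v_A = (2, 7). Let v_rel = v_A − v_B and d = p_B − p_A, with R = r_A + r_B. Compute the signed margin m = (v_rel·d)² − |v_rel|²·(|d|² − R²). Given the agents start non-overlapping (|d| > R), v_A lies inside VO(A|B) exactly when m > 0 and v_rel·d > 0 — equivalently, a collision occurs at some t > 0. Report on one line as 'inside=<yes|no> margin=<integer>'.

d = (-2, 11),  |d|² = 125;  R = 1+1 = 2,  c = 125−2² = 121
v_rel = (7, 3),  |v_rel|² = 58;  v_rel·d = (7)·(-2) + (3)·(11) = 19
58·t² − 38·t + 121 = 0  ⇒  m = 19² − 58·121 = -6657
m = -6657 < 0,  v_rel·d = 19 > 0  ⇒  outside

inside=no margin=-6657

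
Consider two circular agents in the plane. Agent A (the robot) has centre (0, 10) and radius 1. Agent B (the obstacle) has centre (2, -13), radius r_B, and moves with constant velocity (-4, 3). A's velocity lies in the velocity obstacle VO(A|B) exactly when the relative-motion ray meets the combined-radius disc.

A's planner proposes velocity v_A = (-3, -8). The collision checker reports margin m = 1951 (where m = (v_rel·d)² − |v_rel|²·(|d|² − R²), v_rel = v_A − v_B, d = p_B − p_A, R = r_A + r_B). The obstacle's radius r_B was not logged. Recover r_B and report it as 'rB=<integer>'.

m = 1951
d = (2, -23);  v_rel = (1, -11),  |v_rel|² = 122
v_rel×d = (1)·(-23) − (-11)·(2) = -1
since m = R²·122 − (-1)²:  R² = (1 + 1951) / 122 = 16
R = √16 = 4  ⇒  r_B = 4 − 1 = 3

rB=3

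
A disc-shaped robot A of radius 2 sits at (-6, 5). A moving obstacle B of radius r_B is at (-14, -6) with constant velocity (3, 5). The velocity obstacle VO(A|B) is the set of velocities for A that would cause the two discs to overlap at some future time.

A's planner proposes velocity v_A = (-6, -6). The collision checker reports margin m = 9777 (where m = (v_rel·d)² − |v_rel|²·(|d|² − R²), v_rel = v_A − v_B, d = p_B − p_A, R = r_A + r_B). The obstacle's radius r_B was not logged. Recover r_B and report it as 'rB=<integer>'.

m = 9777
d = (-8, -11);  v_rel = (-9, -11),  |v_rel|² = 202
v_rel×d = (-9)·(-11) − (-11)·(-8) = 11
since m = R²·202 − 11²:  R² = (121 + 9777) / 202 = 49
R = √49 = 7  ⇒  r_B = 7 − 2 = 5

rB=5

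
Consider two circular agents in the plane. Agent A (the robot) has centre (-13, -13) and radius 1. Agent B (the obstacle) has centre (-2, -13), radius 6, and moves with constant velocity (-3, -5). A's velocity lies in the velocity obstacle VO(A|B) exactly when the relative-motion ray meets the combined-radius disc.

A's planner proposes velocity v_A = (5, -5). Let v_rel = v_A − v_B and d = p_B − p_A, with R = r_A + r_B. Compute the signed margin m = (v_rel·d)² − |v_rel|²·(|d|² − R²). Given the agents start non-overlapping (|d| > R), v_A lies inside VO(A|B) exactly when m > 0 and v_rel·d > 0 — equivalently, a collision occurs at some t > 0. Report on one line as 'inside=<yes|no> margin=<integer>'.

d = (11, 0),  |d|² = 121;  R = 1+6 = 7,  c = 121−7² = 72
v_rel = (8, 0),  |v_rel|² = 64;  v_rel·d = (8)·(11) + (0)·(0) = 88
64·t² − 176·t + 72 = 0  ⇒  m = 88² − 64·72 = 3136
m = 3136 > 0,  v_rel·d = 88 > 0  ⇒  inside

inside=yes margin=3136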